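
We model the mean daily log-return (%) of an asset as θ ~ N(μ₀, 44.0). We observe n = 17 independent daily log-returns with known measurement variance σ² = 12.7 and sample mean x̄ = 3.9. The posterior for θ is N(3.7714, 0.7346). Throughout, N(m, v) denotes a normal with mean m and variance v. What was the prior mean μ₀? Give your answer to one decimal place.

With known observation variance, the Normal–Normal posterior has precision τ_n = τ₀ + n/σ² and mean μ_n = (τ₀μ₀ + (n/σ²)x̄)/τ_n.
Here τ₀ = 1/44.0 = 0.022727 and τ_data = 17/12.7 = 1.338583, so τ_n = 1.361310.
Rearranging for μ₀: μ₀ = (μ_n·τ_n − τ_data·x̄)/τ₀ = (3.7714·1.361310 − 1.338583·3.9) / 0.022727 = -0.086429/0.022727 ≈ -3.8.

μ₀ = -3.8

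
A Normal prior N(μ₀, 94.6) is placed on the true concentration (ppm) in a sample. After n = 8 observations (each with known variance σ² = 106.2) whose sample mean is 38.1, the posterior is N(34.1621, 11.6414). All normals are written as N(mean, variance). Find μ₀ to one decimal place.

μ₀ = 6.1

The posterior mean is a precision-weighted average: μ_n = (τ₀μ₀ + τ_data·x̄)/(τ₀+τ_data), with τ₀=1/σ₀² and τ_data=n/σ².
Here τ₀ = 1/94.6 = 0.010571 and τ_data = 8/106.2 = 0.075330, so τ_n = 0.085901.
Rearranging for μ₀: μ₀ = (μ_n·τ_n − τ_data·x̄)/τ₀ = (34.1621·0.085901 − 0.075330·38.1) / 0.010571 = 0.064486/0.010571 ≈ 6.1.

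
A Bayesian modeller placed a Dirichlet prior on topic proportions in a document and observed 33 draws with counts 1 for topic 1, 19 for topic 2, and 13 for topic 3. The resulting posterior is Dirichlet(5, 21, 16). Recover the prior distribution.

For a Dirichlet(α) prior with multinomial counts c, the posterior is Dirichlet(α + c) componentwise.
Subtract each count from the matching posterior parameter: 5−1=4, 21−19=2, 16−13=3.

Dirichlet(4, 2, 3)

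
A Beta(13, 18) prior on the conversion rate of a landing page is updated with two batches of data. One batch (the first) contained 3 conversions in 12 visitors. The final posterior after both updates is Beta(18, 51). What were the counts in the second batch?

Because Beta–binomial updating is additive in the counts, the combined data contributed (α_post−α_prior, β_post−β_prior) successes and failures.
Total across both batches: 18−13=5 conversions, 51−18=33 bounces.
Subtract the first batch: 5−3=2 conversions and 33−9=24 bounces.

2 conversions and 24 bounces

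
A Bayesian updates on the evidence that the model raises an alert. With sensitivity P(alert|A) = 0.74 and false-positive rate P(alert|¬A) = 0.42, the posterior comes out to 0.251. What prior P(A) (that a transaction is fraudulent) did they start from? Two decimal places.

Bayes' rule in odds form gives O(A|E) = O(A)·[P(E|A)/P(E|¬A)], hence O(A) = O(A|E)/LR.
Posterior odds = 0.251/(1−0.251) = 0.3351. LR = 0.74/0.42 = 1.7619.
Prior odds = 0.3351/1.7619 = 0.1902, so P(A) = 0.1902/(1+0.1902) ≈ 0.16.

P(A) = 0.16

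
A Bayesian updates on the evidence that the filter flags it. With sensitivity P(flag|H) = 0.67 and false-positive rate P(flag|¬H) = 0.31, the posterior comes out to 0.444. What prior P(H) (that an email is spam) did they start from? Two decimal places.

In odds form, posterior odds = prior odds × likelihood ratio, so prior odds = posterior odds ÷ LR.
Posterior odds = 0.444/(1−0.444) = 0.7986. LR = 0.67/0.31 = 2.1613.
Prior odds = 0.7986/2.1613 = 0.3695, so P(H) = 0.3695/(1+0.3695) ≈ 0.27.

P(H) = 0.27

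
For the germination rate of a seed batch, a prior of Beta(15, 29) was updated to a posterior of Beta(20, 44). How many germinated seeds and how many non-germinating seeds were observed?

Beta is conjugate to the binomial likelihood: posterior = Beta(α+s, β+f).
Match parameters: s=20−15=5, f=44−29=15.

5 germinated seeds and 15 non-germinating seeds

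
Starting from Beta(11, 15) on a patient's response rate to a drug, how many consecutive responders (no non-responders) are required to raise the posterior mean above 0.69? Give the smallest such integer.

After k responders and 0 non-responders the posterior is Beta(11+k, 15), with mean (11+k)/(11+15+k).
Set (11+k)/(26+k) > 0.69 and solve: k > (0.69·26 − 11)/(1 − 0.69) = 22.387.
The smallest integer exceeding 22.387 is 23.

k = 23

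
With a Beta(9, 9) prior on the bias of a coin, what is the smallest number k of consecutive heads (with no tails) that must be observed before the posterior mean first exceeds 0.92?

k = 95

After k heads and 0 tails the posterior is Beta(9+k, 9), with mean (9+k)/(9+9+k).
Set (9+k)/(18+k) > 0.92 and solve: k > (0.92·18 − 9)/(1 − 0.92) = 94.500.
The smallest integer exceeding 94.500 is 95, and checking k=95: (104)/(113) = 0.9204 > 0.92.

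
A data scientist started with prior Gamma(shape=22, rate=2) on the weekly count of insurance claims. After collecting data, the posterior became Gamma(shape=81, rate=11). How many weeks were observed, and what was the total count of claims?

Gamma–Poisson conjugacy: posterior shape = α + Σxᵢ, posterior rate = β + n.
Matching: Σxᵢ = 81 − 22 = 59 and n = 11 − 2 = 9.

n = 9 weeks with total 59 claims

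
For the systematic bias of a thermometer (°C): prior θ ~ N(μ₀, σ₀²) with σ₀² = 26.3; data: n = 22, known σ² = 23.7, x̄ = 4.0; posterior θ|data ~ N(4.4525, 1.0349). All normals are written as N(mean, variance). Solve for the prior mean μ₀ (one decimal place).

μ₀ = 15.5

The posterior mean is a precision-weighted average: μ_n = (τ₀μ₀ + τ_data·x̄)/(τ₀+τ_data), with τ₀=1/σ₀² and τ_data=n/σ².
Here τ₀ = 1/26.3 = 0.038023 and τ_data = 22/23.7 = 0.928270, so τ_n = 0.966293.
Rearranging for μ₀: μ₀ = (μ_n·τ_n − τ_data·x̄)/τ₀ = (4.4525·0.966293 − 0.928270·4.0) / 0.038023 = 0.589340/0.038023 ≈ 15.5.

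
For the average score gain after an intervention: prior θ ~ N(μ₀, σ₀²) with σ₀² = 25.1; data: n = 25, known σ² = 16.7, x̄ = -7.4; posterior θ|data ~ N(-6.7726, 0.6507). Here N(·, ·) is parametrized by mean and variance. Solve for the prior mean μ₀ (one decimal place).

The posterior mean is a precision-weighted average: μ_n = (τ₀μ₀ + τ_data·x̄)/(τ₀+τ_data), with τ₀=1/σ₀² and τ_data=n/σ².
Here τ₀ = 1/25.1 = 0.039841 and τ_data = 25/16.7 = 1.497006, so τ_n = 1.536847.
Rearranging for μ₀: μ₀ = (μ_n·τ_n − τ_data·x̄)/τ₀ = (-6.7726·1.536847 − 1.497006·-7.4) / 0.039841 = 0.669394/0.039841 ≈ 16.8.

μ₀ = 16.8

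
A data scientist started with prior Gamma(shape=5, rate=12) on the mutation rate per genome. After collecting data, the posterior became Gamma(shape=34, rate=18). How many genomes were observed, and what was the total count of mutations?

Gamma–Poisson conjugacy: posterior shape = α + Σxᵢ, posterior rate = β + n.
Matching: Σxᵢ = 34 − 5 = 29 and n = 18 − 12 = 6.

n = 6 genomes with total 29 mutations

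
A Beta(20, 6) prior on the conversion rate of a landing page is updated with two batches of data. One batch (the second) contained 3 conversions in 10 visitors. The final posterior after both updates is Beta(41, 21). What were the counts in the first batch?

18 conversions and 8 bounces

Because Beta–binomial updating is additive in the counts, the combined data contributed (α_post−α_prior, β_post−β_prior) successes and failures.
Total across both batches: 41−20=21 conversions, 21−6=15 bounces.
Subtract the second batch: 21−3=18 conversions and 15−7=8 bounces.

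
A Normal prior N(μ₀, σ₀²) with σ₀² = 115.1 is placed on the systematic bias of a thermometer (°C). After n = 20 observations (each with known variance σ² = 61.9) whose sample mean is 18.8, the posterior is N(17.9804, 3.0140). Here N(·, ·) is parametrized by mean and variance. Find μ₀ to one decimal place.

The posterior mean is a precision-weighted average: μ_n = (τ₀μ₀ + τ_data·x̄)/(τ₀+τ_data), with τ₀=1/σ₀² and τ_data=n/σ².
Here τ₀ = 1/115.1 = 0.008688 and τ_data = 20/61.9 = 0.323102, so τ_n = 0.331790.
Rearranging for μ₀: μ₀ = (μ_n·τ_n − τ_data·x̄)/τ₀ = (17.9804·0.331790 − 0.323102·18.8) / 0.008688 = -0.108601/0.008688 ≈ -12.5.

μ₀ = -12.5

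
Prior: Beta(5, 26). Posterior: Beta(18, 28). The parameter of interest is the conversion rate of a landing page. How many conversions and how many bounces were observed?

Beta is conjugate to the binomial likelihood: posterior = Beta(a+s, b+f).
Match parameters: s=18−5=13, f=28−26=2.

13 conversions and 2 bounces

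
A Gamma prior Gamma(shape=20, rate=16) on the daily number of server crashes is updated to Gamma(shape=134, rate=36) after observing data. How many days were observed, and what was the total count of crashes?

n = 20 days with total 114 crashes

Gamma–Poisson conjugacy: posterior shape = α + Σxᵢ, posterior rate = β + n.
Matching: Σxᵢ = 134 − 20 = 114 and n = 36 − 16 = 20.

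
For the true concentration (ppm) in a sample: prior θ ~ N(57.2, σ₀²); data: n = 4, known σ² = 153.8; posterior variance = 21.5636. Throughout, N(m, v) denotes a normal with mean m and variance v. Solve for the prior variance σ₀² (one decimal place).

Posterior precision equals prior precision plus data precision: 1/σ_n² = 1/σ₀² + n/σ².
So 1/σ₀² = 1/21.5636 − 4/153.8 = 0.046374 − 0.026008 = 0.020366.
Hence σ₀² = 1/0.020366 ≈ 49.1.

σ₀² = 49.1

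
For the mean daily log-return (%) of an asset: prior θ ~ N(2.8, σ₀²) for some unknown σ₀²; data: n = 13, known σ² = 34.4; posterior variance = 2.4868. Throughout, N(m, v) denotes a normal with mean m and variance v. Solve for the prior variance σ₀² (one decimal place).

For the Normal–Normal model with known σ², precisions add: τ_n = τ₀ + n/σ².
So 1/σ₀² = 1/2.4868 − 13/34.4 = 0.402123 − 0.377907 = 0.024216.
Hence σ₀² = 1/0.024216 ≈ 41.3.

σ₀² = 41.3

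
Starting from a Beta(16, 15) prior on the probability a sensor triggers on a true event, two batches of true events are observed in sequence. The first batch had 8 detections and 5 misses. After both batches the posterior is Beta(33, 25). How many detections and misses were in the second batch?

9 detections and 5 misses

Because Beta–binomial updating is additive in the counts, the combined data contributed (α_post−α_prior, β_post−β_prior) successes and failures.
Total across both batches: 33−16=17 detections, 25−15=10 misses.
Subtract the first batch: 17−8=9 detections and 10−5=5 misses.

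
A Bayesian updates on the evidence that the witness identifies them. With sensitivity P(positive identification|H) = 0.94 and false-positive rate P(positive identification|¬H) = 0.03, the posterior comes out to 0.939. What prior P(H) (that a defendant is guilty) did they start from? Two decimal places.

Bayes' rule in odds form gives O(H|E) = O(H)·[P(E|H)/P(E|¬H)], hence O(H) = O(H|E)/LR.
Posterior odds = 0.939/(1−0.939) = 15.3934. LR = 0.94/0.03 = 31.3333.
Prior odds = 15.3934/31.3333 = 0.4913, so P(H) = 0.4913/(1+0.4913) ≈ 0.33.

P(H) = 0.33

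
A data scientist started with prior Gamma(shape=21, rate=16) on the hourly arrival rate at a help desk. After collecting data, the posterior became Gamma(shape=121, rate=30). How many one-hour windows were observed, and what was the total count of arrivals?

A Gamma(α, β) prior (rate parametrization) on a Poisson rate with n observations summing to S gives posterior Gamma(α+S, β+n).
Matching: Σxᵢ = 121 − 21 = 100 and n = 30 − 16 = 14.

n = 14 one-hour windows with total 100 arrivals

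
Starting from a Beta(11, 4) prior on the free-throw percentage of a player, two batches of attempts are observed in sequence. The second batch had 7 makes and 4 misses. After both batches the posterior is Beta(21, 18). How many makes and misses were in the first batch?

Sequential conjugate updates are equivalent to a single update on the pooled data, so total successes = posterior α − prior α and total failures = posterior β − prior β.
Total across both batches: 21−11=10 makes, 18−4=14 misses.
Subtract the second batch: 10−7=3 makes and 14−4=10 misses.

3 makes and 10 misses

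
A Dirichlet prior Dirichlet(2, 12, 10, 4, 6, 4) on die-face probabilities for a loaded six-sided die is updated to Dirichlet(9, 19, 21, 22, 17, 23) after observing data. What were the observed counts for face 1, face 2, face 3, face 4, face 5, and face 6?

counts (7, 7, 11, 18, 11, 19)

For a Dirichlet(α) prior with multinomial counts c, the posterior is Dirichlet(α + c) componentwise.
Counts are posterior − prior componentwise: 9−2=7, 19−12=7, 21−10=11, 22−4=18, 17−6=11, 23−4=19.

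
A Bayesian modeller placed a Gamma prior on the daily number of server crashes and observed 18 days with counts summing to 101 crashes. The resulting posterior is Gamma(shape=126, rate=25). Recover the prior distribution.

Gamma–Poisson conjugacy: posterior shape = α + Σxᵢ, posterior rate = β + n.
So α = 126 − 101 = 25 and β = 25 − 18 = 7.

Gamma(shape=25, rate=7)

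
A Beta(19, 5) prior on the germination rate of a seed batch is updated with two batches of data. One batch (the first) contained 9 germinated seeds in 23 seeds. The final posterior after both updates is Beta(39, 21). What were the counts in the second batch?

Sequential conjugate updates are equivalent to a single update on the pooled data, so total successes = posterior α − prior α and total failures = posterior β − prior β.
Total across both batches: 39−19=20 germinated seeds, 21−5=16 non-germinating seeds.
Subtract the first batch: 20−9=11 germinated seeds and 16−14=2 non-germinating seeds.

11 germinated seeds and 2 non-germinating seeds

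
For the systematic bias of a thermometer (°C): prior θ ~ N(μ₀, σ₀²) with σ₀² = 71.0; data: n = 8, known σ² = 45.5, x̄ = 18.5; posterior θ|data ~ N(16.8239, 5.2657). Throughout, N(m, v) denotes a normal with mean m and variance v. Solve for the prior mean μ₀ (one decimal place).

μ₀ = -4.1

With known observation variance, the Normal–Normal posterior has precision τ_n = τ₀ + n/σ² and mean μ_n = (τ₀μ₀ + (n/σ²)x̄)/τ_n.
Here τ₀ = 1/71.0 = 0.014085 and τ_data = 8/45.5 = 0.175824, so τ_n = 0.189909.
Rearranging for μ₀: μ₀ = (μ_n·τ_n − τ_data·x̄)/τ₀ = (16.8239·0.189909 − 0.175824·18.5) / 0.014085 = -0.057734/0.014085 ≈ -4.1.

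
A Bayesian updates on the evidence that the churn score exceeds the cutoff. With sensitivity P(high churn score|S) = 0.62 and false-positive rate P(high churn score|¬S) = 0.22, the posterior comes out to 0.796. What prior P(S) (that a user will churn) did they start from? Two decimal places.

P(S) = 0.58

In odds form, posterior odds = prior odds × likelihood ratio, so prior odds = posterior odds ÷ LR.
Posterior odds = 0.796/(1−0.796) = 3.9020. LR = 0.62/0.22 = 2.8182.
Prior odds = 3.9020/2.8182 = 1.3846, so P(S) = 1.3846/(1+1.3846) ≈ 0.58.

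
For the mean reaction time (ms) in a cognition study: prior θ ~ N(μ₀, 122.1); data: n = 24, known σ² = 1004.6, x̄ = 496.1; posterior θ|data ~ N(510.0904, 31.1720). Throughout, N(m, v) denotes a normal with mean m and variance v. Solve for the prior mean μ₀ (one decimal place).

μ₀ = 550.9

With known observation variance, the Normal–Normal posterior has precision τ_n = τ₀ + n/σ² and mean μ_n = (τ₀μ₀ + (n/σ²)x̄)/τ_n.
Here τ₀ = 1/122.1 = 0.008190 and τ_data = 24/1004.6 = 0.023890, so τ_n = 0.032080.
Rearranging for μ₀: μ₀ = (μ_n·τ_n − τ_data·x̄)/τ₀ = (510.0904·0.032080 − 0.023890·496.1) / 0.008190 = 4.511871/0.008190 ≈ 550.9.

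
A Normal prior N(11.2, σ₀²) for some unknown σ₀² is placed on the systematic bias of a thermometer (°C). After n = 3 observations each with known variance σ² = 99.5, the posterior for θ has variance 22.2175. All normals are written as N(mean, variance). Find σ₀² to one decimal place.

For the Normal–Normal model with known σ², precisions add: τ_n = τ₀ + n/σ².
So 1/σ₀² = 1/22.2175 − 3/99.5 = 0.045010 − 0.030151 = 0.014859.
Hence σ₀² = 1/0.014859 ≈ 67.3.

σ₀² = 67.3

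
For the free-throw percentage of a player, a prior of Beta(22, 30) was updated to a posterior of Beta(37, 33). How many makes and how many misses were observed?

15 makes and 3 misses

Under Beta–binomial conjugacy the posterior parameters are (α+s, β+f).
So s = 37 − 22 = 15 and f = 33 − 30 = 3.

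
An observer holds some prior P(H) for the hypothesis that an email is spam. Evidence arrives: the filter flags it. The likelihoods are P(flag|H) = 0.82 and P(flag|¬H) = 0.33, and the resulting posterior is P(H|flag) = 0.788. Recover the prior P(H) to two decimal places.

In odds form, posterior odds = prior odds × likelihood ratio, so prior odds = posterior odds ÷ LR.
Posterior odds = 0.788/(1−0.788) = 3.7170. LR = 0.82/0.33 = 2.4848.
Prior odds = 3.7170/2.4848 = 1.4959, so P(H) = 1.4959/(1+1.4959) ≈ 0.60.

P(H) = 0.60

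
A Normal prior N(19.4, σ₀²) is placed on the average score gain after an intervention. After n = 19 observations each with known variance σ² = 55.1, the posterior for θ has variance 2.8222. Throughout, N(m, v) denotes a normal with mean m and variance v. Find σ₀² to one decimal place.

σ₀² = 105.2

For the Normal–Normal model with known σ², precisions add: τ_n = τ₀ + n/σ².
So 1/σ₀² = 1/2.8222 − 19/55.1 = 0.354333 − 0.344828 = 0.009505.
Hence σ₀² = 1/0.009505 ≈ 105.2.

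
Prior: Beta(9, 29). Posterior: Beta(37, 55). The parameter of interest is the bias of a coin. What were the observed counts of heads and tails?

Under Beta–binomial conjugacy the posterior parameters are (α+s, β+f).
Match parameters: s=37−9=28, f=55−29=26.

28 heads and 26 tails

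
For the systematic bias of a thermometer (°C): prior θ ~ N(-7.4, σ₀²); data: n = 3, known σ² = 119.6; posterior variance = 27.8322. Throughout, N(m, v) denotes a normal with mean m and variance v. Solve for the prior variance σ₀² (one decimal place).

σ₀² = 92.2

For the Normal–Normal model with known σ², precisions add: τ_n = τ₀ + n/σ².
So 1/σ₀² = 1/27.8322 − 3/119.6 = 0.035930 − 0.025084 = 0.010846.
Hence σ₀² = 1/0.010846 ≈ 92.2.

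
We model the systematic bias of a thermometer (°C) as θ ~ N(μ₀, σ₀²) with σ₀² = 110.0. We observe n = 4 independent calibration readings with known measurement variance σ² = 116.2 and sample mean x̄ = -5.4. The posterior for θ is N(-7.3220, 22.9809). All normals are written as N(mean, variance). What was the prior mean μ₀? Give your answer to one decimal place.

μ₀ = -14.6

The posterior mean is a precision-weighted average: μ_n = (τ₀μ₀ + τ_data·x̄)/(τ₀+τ_data), with τ₀=1/σ₀² and τ_data=n/σ².
Here τ₀ = 1/110.0 = 0.009091 and τ_data = 4/116.2 = 0.034423, so τ_n = 0.043514.
Rearranging for μ₀: μ₀ = (μ_n·τ_n − τ_data·x̄)/τ₀ = (-7.3220·0.043514 − 0.034423·-5.4) / 0.009091 = -0.132725/0.009091 ≈ -14.6.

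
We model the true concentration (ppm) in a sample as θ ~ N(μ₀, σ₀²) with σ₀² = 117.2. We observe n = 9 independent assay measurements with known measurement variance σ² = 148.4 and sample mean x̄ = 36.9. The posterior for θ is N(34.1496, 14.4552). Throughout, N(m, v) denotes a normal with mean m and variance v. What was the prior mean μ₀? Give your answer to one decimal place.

μ₀ = 14.6

With known observation variance, the Normal–Normal posterior has precision τ_n = τ₀ + n/σ² and mean μ_n = (τ₀μ₀ + (n/σ²)x̄)/τ_n.
Here τ₀ = 1/117.2 = 0.008532 and τ_data = 9/148.4 = 0.060647, so τ_n = 0.069179.
Rearranging for μ₀: μ₀ = (μ_n·τ_n − τ_data·x̄)/τ₀ = (34.1496·0.069179 − 0.060647·36.9) / 0.008532 = 0.124561/0.008532 ≈ 14.6.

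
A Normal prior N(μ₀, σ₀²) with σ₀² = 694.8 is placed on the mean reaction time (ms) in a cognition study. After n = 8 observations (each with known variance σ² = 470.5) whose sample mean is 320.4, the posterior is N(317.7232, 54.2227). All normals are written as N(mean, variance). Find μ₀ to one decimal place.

With known observation variance, the Normal–Normal posterior has precision τ_n = τ₀ + n/σ² and mean μ_n = (τ₀μ₀ + (n/σ²)x̄)/τ_n.
Here τ₀ = 1/694.8 = 0.001439 and τ_data = 8/470.5 = 0.017003, so τ_n = 0.018442.
Rearranging for μ₀: μ₀ = (μ_n·τ_n − τ_data·x̄)/τ₀ = (317.7232·0.018442 − 0.017003·320.4) / 0.001439 = 0.411690/0.001439 ≈ 286.1.

μ₀ = 286.1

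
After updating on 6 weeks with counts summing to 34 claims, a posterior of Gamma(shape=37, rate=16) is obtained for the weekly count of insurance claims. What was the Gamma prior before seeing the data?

Gamma(shape=3, rate=10)

A Gamma(α, β) prior (rate parametrization) on a Poisson rate with n observations summing to S gives posterior Gamma(α+S, β+n).
So α = 37 − 34 = 3 and β = 16 − 6 = 10.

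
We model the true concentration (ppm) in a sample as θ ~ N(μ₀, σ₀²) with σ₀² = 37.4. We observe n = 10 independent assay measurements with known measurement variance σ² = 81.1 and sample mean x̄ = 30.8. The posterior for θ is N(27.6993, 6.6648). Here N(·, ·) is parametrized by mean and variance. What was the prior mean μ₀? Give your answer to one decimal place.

With known observation variance, the Normal–Normal posterior has precision τ_n = τ₀ + n/σ² and mean μ_n = (τ₀μ₀ + (n/σ²)x̄)/τ_n.
Here τ₀ = 1/37.4 = 0.026738 and τ_data = 10/81.1 = 0.123305, so τ_n = 0.150043.
Rearranging for μ₀: μ₀ = (μ_n·τ_n − τ_data·x̄)/τ₀ = (27.6993·0.150043 − 0.123305·30.8) / 0.026738 = 0.358292/0.026738 ≈ 13.4.

μ₀ = 13.4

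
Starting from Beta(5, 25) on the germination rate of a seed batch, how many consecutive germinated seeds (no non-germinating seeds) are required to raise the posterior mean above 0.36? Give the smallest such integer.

After k germinated seeds and 0 non-germinating seeds the posterior is Beta(5+k, 25), with mean (5+k)/(5+25+k).
Set (5+k)/(30+k) > 0.36 and solve: k > (0.36·30 − 5)/(1 − 0.36) = 9.062.
The smallest integer exceeding 9.062 is 10.

k = 10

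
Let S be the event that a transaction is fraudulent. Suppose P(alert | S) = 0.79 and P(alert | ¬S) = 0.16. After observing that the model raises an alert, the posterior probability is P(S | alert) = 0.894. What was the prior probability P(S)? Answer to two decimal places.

Bayes' rule in odds form gives O(S|E) = O(S)·[P(E|S)/P(E|¬S)], hence O(S) = O(S|E)/LR.
Posterior odds = 0.894/(1−0.894) = 8.4340. LR = 0.79/0.16 = 4.9375.
Prior odds = 8.4340/4.9375 = 1.7082, so P(S) = 1.7082/(1+1.7082) ≈ 0.63.

P(S) = 0.63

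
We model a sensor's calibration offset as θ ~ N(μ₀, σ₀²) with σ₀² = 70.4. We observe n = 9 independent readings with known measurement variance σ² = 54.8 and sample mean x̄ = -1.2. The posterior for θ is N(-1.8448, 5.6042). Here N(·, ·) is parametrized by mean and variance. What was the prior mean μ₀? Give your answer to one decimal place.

With known observation variance, the Normal–Normal posterior has precision τ_n = τ₀ + n/σ² and mean μ_n = (τ₀μ₀ + (n/σ²)x̄)/τ_n.
Here τ₀ = 1/70.4 = 0.014205 and τ_data = 9/54.8 = 0.164234, so τ_n = 0.178439.
Rearranging for μ₀: μ₀ = (μ_n·τ_n − τ_data·x̄)/τ₀ = (-1.8448·0.178439 − 0.164234·-1.2) / 0.014205 = -0.132103/0.014205 ≈ -9.3.

μ₀ = -9.3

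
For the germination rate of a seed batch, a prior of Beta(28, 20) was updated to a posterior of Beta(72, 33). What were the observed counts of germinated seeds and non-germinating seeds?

44 germinated seeds and 13 non-germinating seeds

Beta is conjugate to the binomial likelihood: posterior = Beta(α+s, β+f).
So s = 72 − 28 = 44 and f = 33 − 20 = 13.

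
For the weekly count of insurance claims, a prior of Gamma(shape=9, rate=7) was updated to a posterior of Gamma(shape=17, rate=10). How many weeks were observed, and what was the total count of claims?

n = 3 weeks with total 8 claims

A Gamma(α, β) prior (rate parametrization) on a Poisson rate with n observations summing to S gives posterior Gamma(α+S, β+n).
Matching: Σxᵢ = 17 − 9 = 8 and n = 10 − 7 = 3.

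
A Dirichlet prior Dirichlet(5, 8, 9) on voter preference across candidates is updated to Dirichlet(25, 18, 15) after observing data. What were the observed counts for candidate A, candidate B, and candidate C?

For a Dirichlet(α) prior with multinomial counts c, the posterior is Dirichlet(α + c) componentwise.
Counts are posterior − prior componentwise: 25−5=20, 18−8=10, 15−9=6.

counts (20, 10, 6)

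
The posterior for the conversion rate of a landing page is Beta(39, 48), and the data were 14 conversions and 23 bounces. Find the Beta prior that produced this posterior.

A Beta(α, β) prior with s successes and f failures in binomial data gives a Beta(α+s, β+f) posterior.
Subtract the data counts: 39−14=25, 48−23=25.

Beta(25, 25)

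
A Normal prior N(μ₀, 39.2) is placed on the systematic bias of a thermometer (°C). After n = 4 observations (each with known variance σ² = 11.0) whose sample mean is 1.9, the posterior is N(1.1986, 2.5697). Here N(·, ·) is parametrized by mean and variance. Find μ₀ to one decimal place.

μ₀ = -8.8

The posterior mean is a precision-weighted average: μ_n = (τ₀μ₀ + τ_data·x̄)/(τ₀+τ_data), with τ₀=1/σ₀² and τ_data=n/σ².
Here τ₀ = 1/39.2 = 0.025510 and τ_data = 4/11.0 = 0.363636, so τ_n = 0.389146.
Rearranging for μ₀: μ₀ = (μ_n·τ_n − τ_data·x̄)/τ₀ = (1.1986·0.389146 − 0.363636·1.9) / 0.025510 = -0.224478/0.025510 ≈ -8.8.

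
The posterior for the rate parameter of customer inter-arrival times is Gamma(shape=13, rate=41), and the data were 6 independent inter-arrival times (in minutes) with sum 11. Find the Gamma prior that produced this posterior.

For an exponential likelihood with a Gamma(α, β) prior on the rate, n observations with total T give posterior Gamma(α+n, β+T).
So α = 13 − 6 = 7 and β = 41 − 11 = 30.

Gamma(shape=7, rate=30)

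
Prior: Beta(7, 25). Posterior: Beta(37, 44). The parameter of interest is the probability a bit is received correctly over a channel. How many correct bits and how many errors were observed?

30 correct bits and 19 errors

Under Beta–binomial conjugacy the posterior parameters are (α+s, β+f).
So s = 37 − 7 = 30 and f = 44 − 25 = 19.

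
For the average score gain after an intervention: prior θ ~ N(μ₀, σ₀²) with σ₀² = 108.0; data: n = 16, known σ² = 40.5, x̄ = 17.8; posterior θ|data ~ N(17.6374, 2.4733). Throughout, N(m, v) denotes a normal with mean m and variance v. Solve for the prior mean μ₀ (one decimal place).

The posterior mean is a precision-weighted average: μ_n = (τ₀μ₀ + τ_data·x̄)/(τ₀+τ_data), with τ₀=1/σ₀² and τ_data=n/σ².
Here τ₀ = 1/108.0 = 0.009259 and τ_data = 16/40.5 = 0.395062, so τ_n = 0.404321.
Rearranging for μ₀: μ₀ = (μ_n·τ_n − τ_data·x̄)/τ₀ = (17.6374·0.404321 − 0.395062·17.8) / 0.009259 = 0.099068/0.009259 ≈ 10.7.

μ₀ = 10.7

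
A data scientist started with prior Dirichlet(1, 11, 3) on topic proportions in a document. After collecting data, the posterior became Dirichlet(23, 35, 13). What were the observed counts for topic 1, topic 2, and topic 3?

counts (22, 24, 10)

For a Dirichlet(α) prior with multinomial counts c, the posterior is Dirichlet(α + c) componentwise.
Counts are posterior − prior componentwise: 23−1=22, 35−11=24, 13−3=10.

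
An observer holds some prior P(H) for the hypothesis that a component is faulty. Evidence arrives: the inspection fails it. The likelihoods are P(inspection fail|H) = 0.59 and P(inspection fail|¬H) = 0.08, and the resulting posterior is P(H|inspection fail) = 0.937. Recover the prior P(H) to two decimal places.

P(H) = 0.67

In odds form, posterior odds = prior odds × likelihood ratio, so prior odds = posterior odds ÷ LR.
Posterior odds = 0.937/(1−0.937) = 14.8730. LR = 0.59/0.08 = 7.3750.
Prior odds = 14.8730/7.3750 = 2.0167, so P(H) = 2.0167/(1+2.0167) ≈ 0.67.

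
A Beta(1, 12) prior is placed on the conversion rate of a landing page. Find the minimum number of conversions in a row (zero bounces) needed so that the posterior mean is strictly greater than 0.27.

After k conversions and 0 bounces the posterior is Beta(1+k, 12), with mean (1+k)/(1+12+k).
Set (1+k)/(13+k) > 0.27 and solve: k > (0.27·13 − 1)/(1 − 0.27) = 3.438.
The smallest integer exceeding 3.438 is 4, and checking k=4: (5)/(17) = 0.2941 > 0.27.

k = 4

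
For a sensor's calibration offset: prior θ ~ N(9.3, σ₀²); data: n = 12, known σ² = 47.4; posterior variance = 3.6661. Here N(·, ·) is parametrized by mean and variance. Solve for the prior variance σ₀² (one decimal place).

σ₀² = 51.0

For the Normal–Normal model with known σ², precisions add: τ_n = τ₀ + n/σ².
So 1/σ₀² = 1/3.6661 − 12/47.4 = 0.272769 − 0.253165 = 0.019604.
Hence σ₀² = 1/0.019604 ≈ 51.0.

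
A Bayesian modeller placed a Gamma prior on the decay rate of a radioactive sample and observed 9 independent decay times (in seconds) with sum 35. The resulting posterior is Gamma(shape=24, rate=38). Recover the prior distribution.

Gamma(shape=15, rate=3)

Gamma–exponential conjugacy: posterior shape = α + n, posterior rate = β + Σtᵢ.
So α = 24 − 9 = 15 and β = 38 − 35 = 3.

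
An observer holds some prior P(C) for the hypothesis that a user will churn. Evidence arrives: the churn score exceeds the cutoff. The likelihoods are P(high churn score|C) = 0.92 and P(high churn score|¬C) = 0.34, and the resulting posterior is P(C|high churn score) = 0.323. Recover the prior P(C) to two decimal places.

In odds form, posterior odds = prior odds × likelihood ratio, so prior odds = posterior odds ÷ LR.
Posterior odds = 0.323/(1−0.323) = 0.4771. LR = 0.92/0.34 = 2.7059.
Prior odds = 0.4771/2.7059 = 0.1763, so P(C) = 0.1763/(1+0.1763) ≈ 0.15.

P(C) = 0.15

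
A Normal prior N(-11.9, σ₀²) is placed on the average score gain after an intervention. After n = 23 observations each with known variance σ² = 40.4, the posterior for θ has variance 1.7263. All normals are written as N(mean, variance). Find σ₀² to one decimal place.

For the Normal–Normal model with known σ², precisions add: τ_n = τ₀ + n/σ².
So 1/σ₀² = 1/1.7263 − 23/40.4 = 0.579274 − 0.569307 = 0.009967.
Hence σ₀² = 1/0.009967 ≈ 100.3.

σ₀² = 100.3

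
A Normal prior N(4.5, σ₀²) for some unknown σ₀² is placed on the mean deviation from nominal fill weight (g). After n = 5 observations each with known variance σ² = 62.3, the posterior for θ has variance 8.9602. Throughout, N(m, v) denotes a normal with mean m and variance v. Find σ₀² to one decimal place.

For the Normal–Normal model with known σ², precisions add: τ_n = τ₀ + n/σ².
So 1/σ₀² = 1/8.9602 − 5/62.3 = 0.111605 − 0.080257 = 0.031348.
Hence σ₀² = 1/0.031348 ≈ 31.9.

σ₀² = 31.9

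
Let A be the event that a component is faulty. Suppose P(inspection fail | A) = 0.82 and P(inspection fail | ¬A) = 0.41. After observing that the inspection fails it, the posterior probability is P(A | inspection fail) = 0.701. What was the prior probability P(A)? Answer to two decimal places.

P(A) = 0.54

Bayes' rule in odds form gives O(A|E) = O(A)·[P(E|A)/P(E|¬A)], hence O(A) = O(A|E)/LR.
Posterior odds = 0.701/(1−0.701) = 2.3445. LR = 0.82/0.41 = 2.0000.
Prior odds = 2.3445/2.0000 = 1.1723, so P(A) = 1.1723/(1+1.1723) ≈ 0.54.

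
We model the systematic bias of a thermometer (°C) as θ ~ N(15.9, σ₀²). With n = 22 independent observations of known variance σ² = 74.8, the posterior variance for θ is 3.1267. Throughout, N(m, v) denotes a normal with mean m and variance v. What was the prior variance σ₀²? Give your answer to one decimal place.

For the Normal–Normal model with known σ², precisions add: τ_n = τ₀ + n/σ².
So 1/σ₀² = 1/3.1267 − 22/74.8 = 0.319826 − 0.294118 = 0.025708.
Hence σ₀² = 1/0.025708 ≈ 38.9.

σ₀² = 38.9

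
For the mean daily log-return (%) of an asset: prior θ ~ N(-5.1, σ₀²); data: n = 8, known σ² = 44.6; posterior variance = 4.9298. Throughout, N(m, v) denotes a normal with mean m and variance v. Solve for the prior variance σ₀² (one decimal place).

Posterior precision equals prior precision plus data precision: 1/σ_n² = 1/σ₀² + n/σ².
So 1/σ₀² = 1/4.9298 − 8/44.6 = 0.202848 − 0.179372 = 0.023476.
Hence σ₀² = 1/0.023476 ≈ 42.6.

σ₀² = 42.6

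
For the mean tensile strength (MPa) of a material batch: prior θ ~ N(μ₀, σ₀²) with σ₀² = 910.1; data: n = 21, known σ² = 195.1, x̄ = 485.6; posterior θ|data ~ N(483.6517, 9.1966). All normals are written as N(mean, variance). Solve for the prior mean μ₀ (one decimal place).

μ₀ = 292.8

The posterior mean is a precision-weighted average: μ_n = (τ₀μ₀ + τ_data·x̄)/(τ₀+τ_data), with τ₀=1/σ₀² and τ_data=n/σ².
Here τ₀ = 1/910.1 = 0.001099 and τ_data = 21/195.1 = 0.107637, so τ_n = 0.108736.
Rearranging for μ₀: μ₀ = (μ_n·τ_n − τ_data·x̄)/τ₀ = (483.6517·0.108736 − 0.107637·485.6) / 0.001099 = 0.321824/0.001099 ≈ 292.8.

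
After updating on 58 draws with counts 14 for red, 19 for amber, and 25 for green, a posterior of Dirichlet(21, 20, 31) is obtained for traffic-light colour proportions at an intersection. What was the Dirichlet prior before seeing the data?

For a Dirichlet(α) prior with multinomial counts c, the posterior is Dirichlet(α + c) componentwise.
Subtract each count from the matching posterior parameter: 21−14=7, 20−19=1, 31−25=6.

Dirichlet(7, 1, 6)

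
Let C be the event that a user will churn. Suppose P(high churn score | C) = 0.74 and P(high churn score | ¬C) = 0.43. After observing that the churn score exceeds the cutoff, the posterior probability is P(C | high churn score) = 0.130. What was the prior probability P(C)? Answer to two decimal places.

Bayes' rule in odds form gives O(C|E) = O(C)·[P(E|C)/P(E|¬C)], hence O(C) = O(C|E)/LR.
Posterior odds = 0.130/(1−0.130) = 0.1494. LR = 0.74/0.43 = 1.7209.
Prior odds = 0.1494/1.7209 = 0.0868, so P(C) = 0.0868/(1+0.0868) ≈ 0.08.

P(C) = 0.08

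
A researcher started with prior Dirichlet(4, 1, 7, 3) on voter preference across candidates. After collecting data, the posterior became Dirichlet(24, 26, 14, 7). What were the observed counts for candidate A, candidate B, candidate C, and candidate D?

For a Dirichlet(α) prior with multinomial counts c, the posterior is Dirichlet(α + c) componentwise.
Counts are posterior − prior componentwise: 24−4=20, 26−1=25, 14−7=7, 7−3=4.

counts (20, 25, 7, 4)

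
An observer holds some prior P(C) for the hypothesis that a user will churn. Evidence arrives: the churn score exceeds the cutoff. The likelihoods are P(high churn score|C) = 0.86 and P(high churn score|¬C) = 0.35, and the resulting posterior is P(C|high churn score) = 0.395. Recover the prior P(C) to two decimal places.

P(C) = 0.21

In odds form, posterior odds = prior odds × likelihood ratio, so prior odds = posterior odds ÷ LR.
Posterior odds = 0.395/(1−0.395) = 0.6529. LR = 0.86/0.35 = 2.4571.
Prior odds = 0.6529/2.4571 = 0.2657, so P(C) = 0.2657/(1+0.2657) ≈ 0.21.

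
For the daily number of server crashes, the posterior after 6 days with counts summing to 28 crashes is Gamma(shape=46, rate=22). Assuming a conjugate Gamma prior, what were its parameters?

Gamma–Poisson conjugacy: posterior shape = α + Σxᵢ, posterior rate = β + n.
So α = 46 − 28 = 18 and β = 22 − 6 = 16.

Gamma(shape=18, rate=16)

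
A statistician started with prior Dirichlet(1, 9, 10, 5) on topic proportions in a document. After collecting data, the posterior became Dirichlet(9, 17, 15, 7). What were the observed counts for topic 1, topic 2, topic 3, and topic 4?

For a Dirichlet(α) prior with multinomial counts c, the posterior is Dirichlet(α + c) componentwise.
Counts are posterior − prior componentwise: 9−1=8, 17−9=8, 15−10=5, 7−5=2.

counts (8, 8, 5, 2)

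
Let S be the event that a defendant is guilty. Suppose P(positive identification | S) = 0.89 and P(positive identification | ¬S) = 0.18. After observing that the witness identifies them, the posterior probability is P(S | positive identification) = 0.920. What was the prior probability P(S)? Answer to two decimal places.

In odds form, posterior odds = prior odds × likelihood ratio, so prior odds = posterior odds ÷ LR.
Posterior odds = 0.920/(1−0.920) = 11.5000. LR = 0.89/0.18 = 4.9444.
Prior odds = 11.5000/4.9444 = 2.3259, so P(S) = 2.3259/(1+2.3259) ≈ 0.70.

P(S) = 0.70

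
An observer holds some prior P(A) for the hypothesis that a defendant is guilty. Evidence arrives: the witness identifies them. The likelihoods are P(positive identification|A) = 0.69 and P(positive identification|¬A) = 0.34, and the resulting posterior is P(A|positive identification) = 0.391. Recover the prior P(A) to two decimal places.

In odds form, posterior odds = prior odds × likelihood ratio, so prior odds = posterior odds ÷ LR.
Posterior odds = 0.391/(1−0.391) = 0.6420. LR = 0.69/0.34 = 2.0294.
Prior odds = 0.6420/2.0294 = 0.3163, so P(A) = 0.3163/(1+0.3163) ≈ 0.24.

P(A) = 0.24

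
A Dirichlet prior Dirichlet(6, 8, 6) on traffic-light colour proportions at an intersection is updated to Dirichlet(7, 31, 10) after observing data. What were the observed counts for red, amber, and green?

counts (1, 23, 4)

For a Dirichlet(α) prior with multinomial counts c, the posterior is Dirichlet(α + c) componentwise.
Counts are posterior − prior componentwise: 7−6=1, 31−8=23, 10−6=4.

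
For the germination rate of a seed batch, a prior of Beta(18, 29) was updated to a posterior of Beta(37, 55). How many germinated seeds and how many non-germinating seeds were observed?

A Beta(α, β) prior with s successes and f failures in binomial data gives a Beta(α+s, β+f) posterior.
Match parameters: s=37−18=19, f=55−29=26.

19 germinated seeds and 26 non-germinating seeds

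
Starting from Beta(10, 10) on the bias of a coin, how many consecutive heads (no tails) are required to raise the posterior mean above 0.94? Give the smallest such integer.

After k heads and 0 tails the posterior is Beta(10+k, 10), with mean (10+k)/(10+10+k).
Set (10+k)/(20+k) > 0.94 and solve: k > (0.94·20 − 10)/(1 − 0.94) = 146.667.
The smallest integer exceeding 146.667 is 147, and checking k=147: (157)/(167) = 0.9401 > 0.94.

k = 147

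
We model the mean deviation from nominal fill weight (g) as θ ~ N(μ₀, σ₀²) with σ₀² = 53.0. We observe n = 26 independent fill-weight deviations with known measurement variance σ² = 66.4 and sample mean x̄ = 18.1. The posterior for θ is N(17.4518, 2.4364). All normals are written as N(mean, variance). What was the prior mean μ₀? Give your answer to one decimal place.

μ₀ = 4.0

With known observation variance, the Normal–Normal posterior has precision τ_n = τ₀ + n/σ² and mean μ_n = (τ₀μ₀ + (n/σ²)x̄)/τ_n.
Here τ₀ = 1/53.0 = 0.018868 and τ_data = 26/66.4 = 0.391566, so τ_n = 0.410434.
Rearranging for μ₀: μ₀ = (μ_n·τ_n − τ_data·x̄)/τ₀ = (17.4518·0.410434 − 0.391566·18.1) / 0.018868 = 0.075467/0.018868 ≈ 4.0.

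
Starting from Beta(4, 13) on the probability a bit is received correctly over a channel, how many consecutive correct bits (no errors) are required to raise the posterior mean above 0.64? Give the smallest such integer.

After k correct bits and 0 errors the posterior is Beta(4+k, 13), with mean (4+k)/(4+13+k).
Set (4+k)/(17+k) > 0.64 and solve: k > (0.64·17 − 4)/(1 − 0.64) = 19.111.
The smallest integer exceeding 19.111 is 20, and checking k=20: (24)/(37) = 0.6486 > 0.64.

k = 20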